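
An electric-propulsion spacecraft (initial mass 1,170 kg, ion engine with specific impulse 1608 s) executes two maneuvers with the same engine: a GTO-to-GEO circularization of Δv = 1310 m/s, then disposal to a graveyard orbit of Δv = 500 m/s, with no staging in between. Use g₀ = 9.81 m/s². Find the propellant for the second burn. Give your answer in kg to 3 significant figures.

propellant for the second burn ≈ 33.6 kg

v_e = Isp · g₀ = 1608 × 9.81 = 15774.5 m/s.
After the first burn: m = 1170 × exp(−1310/15774.5) = 1170 × 0.92031 = 1,076.76 kg.
After the second burn: m = 1,076.76 × exp(−500/15774.5) = 1,076.76 × 0.96880 = 1,043.17 kg.
Second-burn propellant = 1,076.76 − 1,043.17 = 33.59 kg.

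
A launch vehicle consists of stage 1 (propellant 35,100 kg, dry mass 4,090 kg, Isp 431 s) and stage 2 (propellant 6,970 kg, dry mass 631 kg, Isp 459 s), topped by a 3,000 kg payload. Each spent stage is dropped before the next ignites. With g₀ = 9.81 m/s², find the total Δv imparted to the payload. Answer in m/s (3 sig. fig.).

Δv ≈ 9990 m/s

Ignition mass of stage 1 = 35,100+4,090 + 6,970+631 + 3,000 = 49,791 kg.
Stage 1: m₀ = 49,791 kg, m_f = 49,791 − 35,100 = 14,691 kg; Δv = 431×9.81×ln(3.389) = 4228.1×1.2206 ≈ 5161 m/s.
Stage 2: m₀ = 10,601 kg, m_f = 10,601 − 6,970 = 3,631 kg; Δv = 459×9.81×ln(2.92) = 4502.8×1.0714 ≈ 4824 m/s.
Total Δv = 5161 + 4824 = 9985 m/s.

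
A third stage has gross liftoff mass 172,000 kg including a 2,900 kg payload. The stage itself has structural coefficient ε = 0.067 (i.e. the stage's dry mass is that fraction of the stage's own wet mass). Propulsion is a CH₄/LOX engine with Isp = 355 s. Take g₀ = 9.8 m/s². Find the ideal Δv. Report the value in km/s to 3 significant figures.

Δv ≈ 8.67 km/s

Stage wet mass = m₀ − payload = 172,000 − 2,900 = 169,100 kg.
Stage dry mass = ε × stage wet mass = 0.067 × 169,100 = 11,329.7 kg.
Burnout mass m_f = stage dry + payload = 11,329.7 + 2,900 = 14,229.7 kg.
v_e = Isp · g₀ = 355 × 9.8 = 3479.0 m/s.
Δv = v_e · ln(172,000/14,229.7) = 3479.0 × ln(12.09) = 3479.0 × 2.4922 ≈ 8670 m/s.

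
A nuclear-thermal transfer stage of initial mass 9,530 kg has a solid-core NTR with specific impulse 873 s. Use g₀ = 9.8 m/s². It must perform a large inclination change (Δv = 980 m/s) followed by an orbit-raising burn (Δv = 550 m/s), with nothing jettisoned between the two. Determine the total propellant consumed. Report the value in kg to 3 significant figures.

v_e = Isp · g₀ = 873 × 9.8 = 8555.4 m/s.
After the first burn: m = 9530 × exp(−980/8555.4) = 9530 × 0.89177 = 8,498.57 kg.
After the second burn: m = 8,498.57 × exp(−550/8555.4) = 8,498.57 × 0.93774 = 7,969.45 kg.
Total propellant = m₀ − m_final = 9530 − 7,969.45 = 1,560.55 kg.

total propellant consumed ≈ 1560 kg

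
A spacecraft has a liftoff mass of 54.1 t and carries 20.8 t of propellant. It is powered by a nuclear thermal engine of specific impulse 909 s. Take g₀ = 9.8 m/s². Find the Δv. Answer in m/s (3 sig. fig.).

Δv ≈ 4320 m/s

v_e = Isp · g₀ = 909 × 9.8 = 8908.2 m/s.
m_f = m₀ − m_prop = 54.1 − 20.8 = 33.3 t.
Δv = v_e · ln(m₀/m_f) = 8908.2 × ln(1.625) = 8908.2 × 0.4853 ≈ 4322.9 m/s.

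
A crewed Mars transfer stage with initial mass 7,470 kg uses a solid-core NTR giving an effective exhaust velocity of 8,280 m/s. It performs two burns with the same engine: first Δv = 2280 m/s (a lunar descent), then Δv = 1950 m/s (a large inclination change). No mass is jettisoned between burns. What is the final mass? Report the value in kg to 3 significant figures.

After the first burn: m = 7470 × exp(−2280/8280.0) = 7470 × 0.75930 = 5,671.97 kg.
After the second burn: m = 5,671.97 × exp(−1950/8280.0) = 5,671.97 × 0.79017 = 4,481.82 kg.

final mass ≈ 4480 kg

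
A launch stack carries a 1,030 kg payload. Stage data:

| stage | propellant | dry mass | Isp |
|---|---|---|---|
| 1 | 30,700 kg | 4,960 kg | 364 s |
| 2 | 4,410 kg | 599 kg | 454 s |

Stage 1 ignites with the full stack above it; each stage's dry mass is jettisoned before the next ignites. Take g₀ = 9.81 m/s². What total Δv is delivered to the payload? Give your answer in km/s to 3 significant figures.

Δv ≈ 10.6 km/s

Ignition mass of stage 1 = 30,700+4,960 + 4,410+599 + 1,030 = 41,699 kg.
Stage 1: m₀ = 41,699 kg, m_f = 41,699 − 30,700 = 10,999 kg; Δv = 364×9.81×ln(3.791) = 3570.8×1.3327 ≈ 4759 m/s.
Stage 2: m₀ = 6,039 kg, m_f = 6,039 − 4,410 = 1,629 kg; Δv = 454×9.81×ln(3.707) = 4453.7×1.3103 ≈ 5836 m/s.
Total Δv = 4759 + 5836 = 10595 m/s.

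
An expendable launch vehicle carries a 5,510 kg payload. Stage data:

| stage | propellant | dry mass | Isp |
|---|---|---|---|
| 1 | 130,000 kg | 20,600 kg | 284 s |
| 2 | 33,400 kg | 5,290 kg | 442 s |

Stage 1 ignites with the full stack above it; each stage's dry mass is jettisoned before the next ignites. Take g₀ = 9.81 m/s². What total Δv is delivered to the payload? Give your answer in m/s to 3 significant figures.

Δv ≈ 9180 m/s

Ignition mass of stage 1 = 130,000+20,600 + 33,400+5,290 + 5,510 = 194,800 kg.
Stage 1: m₀ = 194,800 kg, m_f = 194,800 − 130,000 = 64,800 kg; Δv = 284×9.81×ln(3.006) = 2786.0×1.1007 ≈ 3067 m/s.
Stage 2: m₀ = 44,200 kg, m_f = 44,200 − 33,400 = 10,800 kg; Δv = 442×9.81×ln(4.093) = 4336.0×1.4092 ≈ 6110 m/s.
Total Δv = 3067 + 6110 = 9177 m/s.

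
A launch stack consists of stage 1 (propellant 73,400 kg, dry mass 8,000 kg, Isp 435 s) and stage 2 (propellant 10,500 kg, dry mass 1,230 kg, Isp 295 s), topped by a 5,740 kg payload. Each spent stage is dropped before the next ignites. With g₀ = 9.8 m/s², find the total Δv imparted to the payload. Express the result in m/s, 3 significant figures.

Ignition mass of stage 1 = 73,400+8,000 + 10,500+1,230 + 5,740 = 98,870 kg.
Stage 1: m₀ = 98,870 kg, m_f = 98,870 − 73,400 = 25,470 kg; Δv = 435×9.8×ln(3.882) = 4263.0×1.3563 ≈ 5782 m/s.
Stage 2: m₀ = 17,470 kg, m_f = 17,470 − 10,500 = 6,970 kg; Δv = 295×9.8×ln(2.506) = 2891.0×0.9189 ≈ 2656 m/s.
Total Δv = 5782 + 2656 = 8438 m/s.

Δv ≈ 8440 m/s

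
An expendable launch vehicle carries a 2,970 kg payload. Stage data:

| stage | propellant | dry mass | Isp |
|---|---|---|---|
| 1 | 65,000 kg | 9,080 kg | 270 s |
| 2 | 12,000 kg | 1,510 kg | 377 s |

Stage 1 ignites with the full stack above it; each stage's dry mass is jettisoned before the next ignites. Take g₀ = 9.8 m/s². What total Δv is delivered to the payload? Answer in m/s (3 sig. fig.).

Ignition mass of stage 1 = 65,000+9,080 + 12,000+1,510 + 2,970 = 90,560 kg.
Stage 1: m₀ = 90,560 kg, m_f = 90,560 − 65,000 = 25,560 kg; Δv = 270×9.8×ln(3.543) = 2646.0×1.2650 ≈ 3347 m/s.
Stage 2: m₀ = 16,480 kg, m_f = 16,480 − 12,000 = 4,480 kg; Δv = 377×9.8×ln(3.679) = 3694.6×1.3025 ≈ 4812 m/s.
Total Δv = 3347 + 4812 = 8159 m/s.

Δv ≈ 8160 m/s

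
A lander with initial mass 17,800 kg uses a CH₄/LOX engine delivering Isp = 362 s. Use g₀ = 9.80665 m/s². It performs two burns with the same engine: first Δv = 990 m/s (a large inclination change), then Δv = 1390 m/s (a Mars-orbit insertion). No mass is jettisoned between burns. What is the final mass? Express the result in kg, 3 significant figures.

v_e = Isp · g₀ = 362 × 9.80665 = 3550.0 m/s.
After the first burn: m = 17800 × exp(−990/3550.0) = 17800 × 0.75664 = 13,468.2 kg.
After the second burn: m = 13,468.2 × exp(−1390/3550.0) = 13,468.2 × 0.67601 = 9,104.64 kg.

final mass ≈ 9100 kg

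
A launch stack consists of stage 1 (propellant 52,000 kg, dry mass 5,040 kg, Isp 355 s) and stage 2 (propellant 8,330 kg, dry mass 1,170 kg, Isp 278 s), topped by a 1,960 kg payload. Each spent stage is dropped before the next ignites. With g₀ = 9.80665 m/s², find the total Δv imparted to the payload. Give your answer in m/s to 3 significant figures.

Ignition mass of stage 1 = 52,000+5,040 + 8,330+1,170 + 1,960 = 68,500 kg.
Stage 1: m₀ = 68,500 kg, m_f = 68,500 − 52,000 = 16,500 kg; Δv = 355×9.80665×ln(4.152) = 3481.4×1.4235 ≈ 4956 m/s.
Stage 2: m₀ = 11,460 kg, m_f = 11,460 − 8,330 = 3,130 kg; Δv = 278×9.80665×ln(3.661) = 2726.2×1.2978 ≈ 3538 m/s.
Total Δv = 4956 + 3538 = 8494 m/s.

Δv ≈ 8490 m/s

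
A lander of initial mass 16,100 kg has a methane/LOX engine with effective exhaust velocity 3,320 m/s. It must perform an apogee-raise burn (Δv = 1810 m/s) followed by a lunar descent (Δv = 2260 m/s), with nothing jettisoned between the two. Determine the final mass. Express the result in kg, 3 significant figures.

final mass ≈ 4730 kg

After the first burn: m = 16100 × exp(−1810/3320.0) = 16100 × 0.57974 = 9,333.81 kg.
After the second burn: m = 9,333.81 × exp(−2260/3320.0) = 9,333.81 × 0.50625 = 4,725.24 kg.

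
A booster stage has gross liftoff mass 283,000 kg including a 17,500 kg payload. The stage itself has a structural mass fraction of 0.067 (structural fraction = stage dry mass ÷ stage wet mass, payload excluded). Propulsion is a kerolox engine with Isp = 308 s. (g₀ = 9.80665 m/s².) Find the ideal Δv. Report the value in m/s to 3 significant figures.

Δv ≈ 6290 m/s

Stage wet mass = m₀ − payload = 283,000 − 17,500 = 265,500 kg.
Stage dry mass = ε × stage wet mass = 0.067 × 265,500 = 17,788.5 kg.
Burnout mass m_f = stage dry + payload = 17,788.5 + 17,500 = 35,288.5 kg.
v_e = Isp · g₀ = 308 × 9.80665 = 3020.4 m/s.
Δv = v_e · ln(283,000/35,288.5) = 3020.4 × ln(8.02) = 3020.4 × 2.0819 ≈ 6288 m/s.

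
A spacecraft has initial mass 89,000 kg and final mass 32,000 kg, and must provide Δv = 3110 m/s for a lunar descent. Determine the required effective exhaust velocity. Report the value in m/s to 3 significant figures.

ln(m₀/m_f) = ln(89000/32000) = ln(2.781) = 1.0229.
v_e = Δv / ln(m₀/m_f) = 3110 / 1.0229 = 3040.4 m/s.

v_e ≈ 3040 m/s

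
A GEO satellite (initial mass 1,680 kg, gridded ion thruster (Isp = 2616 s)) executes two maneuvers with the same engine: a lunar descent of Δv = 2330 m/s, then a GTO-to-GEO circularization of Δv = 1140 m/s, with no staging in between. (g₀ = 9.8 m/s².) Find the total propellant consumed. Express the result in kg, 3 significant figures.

total propellant consumed ≈ 213 kg

v_e = Isp · g₀ = 2616 × 9.8 = 25636.8 m/s.
After the first burn: m = 1680 × exp(−2330/25636.8) = 1680 × 0.91312 = 1,534.04 kg.
After the second burn: m = 1,534.04 × exp(−1140/25636.8) = 1,534.04 × 0.95651 = 1,467.32 kg.
Total propellant = m₀ − m_final = 1680 − 1,467.32 = 212.68 kg.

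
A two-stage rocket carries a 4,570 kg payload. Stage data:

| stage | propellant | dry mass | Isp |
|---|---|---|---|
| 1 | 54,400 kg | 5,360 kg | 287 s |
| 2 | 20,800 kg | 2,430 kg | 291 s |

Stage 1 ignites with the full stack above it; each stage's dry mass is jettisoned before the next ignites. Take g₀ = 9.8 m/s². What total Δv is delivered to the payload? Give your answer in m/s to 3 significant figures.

Ignition mass of stage 1 = 54,400+5,360 + 20,800+2,430 + 4,570 = 87,560 kg.
Stage 1: m₀ = 87,560 kg, m_f = 87,560 − 54,400 = 33,160 kg; Δv = 287×9.8×ln(2.641) = 2812.6×0.9710 ≈ 2731 m/s.
Stage 2: m₀ = 27,800 kg, m_f = 27,800 − 20,800 = 7,000 kg; Δv = 291×9.8×ln(3.971) = 2851.8×1.3791 ≈ 3933 m/s.
Total Δv = 2731 + 3933 = 6664 m/s.

Δv ≈ 6660 m/s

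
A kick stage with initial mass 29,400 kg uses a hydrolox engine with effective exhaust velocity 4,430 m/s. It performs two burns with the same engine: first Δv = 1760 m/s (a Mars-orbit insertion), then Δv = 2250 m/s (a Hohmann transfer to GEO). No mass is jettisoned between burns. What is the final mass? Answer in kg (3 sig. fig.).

final mass ≈ 11900 kg

After the first burn: m = 29400 × exp(−1760/4430.0) = 29400 × 0.67214 = 19,760.9 kg.
After the second burn: m = 19,760.9 × exp(−2250/4430.0) = 19,760.9 × 0.60176 = 11,891.3 kg.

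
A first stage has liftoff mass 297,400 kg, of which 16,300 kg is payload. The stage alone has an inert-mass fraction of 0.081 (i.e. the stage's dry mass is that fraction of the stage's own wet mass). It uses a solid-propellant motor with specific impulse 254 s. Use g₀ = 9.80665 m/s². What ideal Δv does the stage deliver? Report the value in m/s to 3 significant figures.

Δv ≈ 5060 m/s

Stage wet mass = m₀ − payload = 297,400 − 16,300 = 281,100 kg.
Stage dry mass = ε × stage wet mass = 0.081 × 281,100 = 22,769.1 kg.
Burnout mass m_f = stage dry + payload = 22,769.1 + 16,300 = 39,069.1 kg.
v_e = Isp · g₀ = 254 × 9.80665 = 2490.9 m/s.
Δv = v_e · ln(297,400/39,069.1) = 2490.9 × ln(7.612) = 2490.9 × 2.0297 ≈ 5056 m/s.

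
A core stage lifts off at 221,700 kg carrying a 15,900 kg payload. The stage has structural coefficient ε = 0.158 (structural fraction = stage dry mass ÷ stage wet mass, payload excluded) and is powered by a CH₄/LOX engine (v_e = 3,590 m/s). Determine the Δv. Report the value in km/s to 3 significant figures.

Δv ≈ 5.46 km/s

Stage wet mass = m₀ − payload = 221,700 − 15,900 = 205,800 kg.
Stage dry mass = ε × stage wet mass = 0.158 × 205,800 = 32,516.4 kg.
Burnout mass m_f = stage dry + payload = 32,516.4 + 15,900 = 48,416.4 kg.
Rocket equation: Δv = v_e · ln(221,700/48,416.4) = 3590.0 × ln(4.579) = 3590.0 × 1.5215 ≈ 5462 m/s.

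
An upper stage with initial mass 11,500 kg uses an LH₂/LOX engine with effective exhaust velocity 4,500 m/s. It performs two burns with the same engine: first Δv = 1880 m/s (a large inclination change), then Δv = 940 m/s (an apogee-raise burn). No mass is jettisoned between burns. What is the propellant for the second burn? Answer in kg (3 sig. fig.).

propellant for the second burn ≈ 1430 kg

After the first burn: m = 11500 × exp(−1880/4500.0) = 11500 × 0.65851 = 7,572.87 kg.
After the second burn: m = 7,572.87 × exp(−940/4500.0) = 7,572.87 × 0.81149 = 6,145.31 kg.
Second-burn propellant = 7,572.87 − 6,145.31 = 1,427.56 kg.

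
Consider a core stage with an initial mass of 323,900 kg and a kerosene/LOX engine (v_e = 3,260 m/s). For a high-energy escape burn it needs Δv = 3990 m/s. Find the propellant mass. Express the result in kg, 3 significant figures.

m₀/m_f = exp(Δv / v_e) = exp(3990 / 3260.0) = exp(1.2239) = 3.4005.
m_f = 323,900 / 3.4005 = 95,250.7 kg, so propellant = m₀ − m_f = 323,900 − 95,250.7 = 228,649.3 kg.

propellant mass ≈ 229000 kg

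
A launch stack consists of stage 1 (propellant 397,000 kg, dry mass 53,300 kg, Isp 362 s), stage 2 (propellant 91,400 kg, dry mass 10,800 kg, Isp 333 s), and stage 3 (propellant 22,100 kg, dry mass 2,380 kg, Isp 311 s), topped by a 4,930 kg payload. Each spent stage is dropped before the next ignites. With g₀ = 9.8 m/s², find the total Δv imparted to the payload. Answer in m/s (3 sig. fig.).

Δv ≈ 12200 m/s

Ignition mass of stage 1 = 397,000+53,300 + 91,400+10,800 + 22,100+2,380 + 4,930 = 581,910 kg.
Stage 1: m₀ = 581,910 kg, m_f = 581,910 − 397,000 = 184,910 kg; Δv = 362×9.8×ln(3.147) = 3547.6×1.1464 ≈ 4067 m/s.
Stage 2: m₀ = 131,610 kg, m_f = 131,610 − 91,400 = 40,210 kg; Δv = 333×9.8×ln(3.273) = 3263.4×1.1857 ≈ 3870 m/s.
Stage 3: m₀ = 29,410 kg, m_f = 29,410 − 22,100 = 7,310 kg; Δv = 311×9.8×ln(4.023) = 3047.8×1.3921 ≈ 4243 m/s.
Total Δv = 4067 + 3870 + 4243 = 12180 m/s.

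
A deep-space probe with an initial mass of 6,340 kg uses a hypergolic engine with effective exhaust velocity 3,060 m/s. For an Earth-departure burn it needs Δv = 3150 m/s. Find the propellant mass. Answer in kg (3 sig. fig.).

propellant mass ≈ 4080 kg

m₀/m_f = exp(Δv / v_e) = exp(3150 / 3060.0) = exp(1.0294) = 2.7994.
m_f = 6,340 / 2.7994 = 2,264.77 kg, so propellant = m₀ − m_f = 6,340 − 2,264.77 = 4,075.23 kg.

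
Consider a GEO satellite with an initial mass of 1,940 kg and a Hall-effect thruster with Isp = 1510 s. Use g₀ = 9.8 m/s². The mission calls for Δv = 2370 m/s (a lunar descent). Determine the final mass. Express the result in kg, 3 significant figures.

final mass ≈ 1650 kg

v_e = Isp · g₀ = 1510 × 9.8 = 14798.0 m/s.
By the Tsiolkovsky rocket equation, m₀/m_f = exp(Δv / v_e) = exp(2370 / 14798.0) = exp(0.1602) = 1.1737.
m_f = m₀ / 1.1737 = 1,940 / 1.1737 = 1,652.89 kg.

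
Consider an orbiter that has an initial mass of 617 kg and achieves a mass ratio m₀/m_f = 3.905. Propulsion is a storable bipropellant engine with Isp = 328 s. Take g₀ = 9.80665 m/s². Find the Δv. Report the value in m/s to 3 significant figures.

Δv ≈ 4380 m/s

v_e = Isp · g₀ = 328 × 9.80665 = 3216.6 m/s.
By the Tsiolkovsky rocket equation, Δv = v_e · ln(3.905) = 3216.6 × 1.3623 ≈ 4381.8 m/s.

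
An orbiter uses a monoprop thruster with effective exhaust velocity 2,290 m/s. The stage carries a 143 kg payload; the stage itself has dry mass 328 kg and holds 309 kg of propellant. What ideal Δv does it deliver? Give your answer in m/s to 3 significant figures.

Δv ≈ 1160 m/s

m₀ = payload + dry + propellant = 143 + 328 + 309 = 780 kg.
m_f = payload + dry = 143 + 328 = 471 kg.
From the ideal rocket equation, Δv = v_e · ln(m₀/m_f) = 2290.0 × ln(1.656) = 2290.0 × 0.5044 ≈ 1155.2 m/s.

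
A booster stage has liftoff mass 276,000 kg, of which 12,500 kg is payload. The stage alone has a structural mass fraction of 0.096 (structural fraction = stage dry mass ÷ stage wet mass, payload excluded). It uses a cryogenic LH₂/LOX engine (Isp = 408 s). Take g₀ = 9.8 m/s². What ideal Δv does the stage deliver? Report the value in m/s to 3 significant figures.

Stage wet mass = m₀ − payload = 276,000 − 12,500 = 263,500 kg.
Stage dry mass = ε × stage wet mass = 0.096 × 263,500 = 25,296 kg.
Burnout mass m_f = stage dry + payload = 25,296 + 12,500 = 37,796 kg.
v_e = Isp · g₀ = 408 × 9.8 = 3998.4 m/s.
By the Tsiolkovsky rocket equation, Δv = v_e · ln(276,000/37,796) = 3998.4 × ln(7.302) = 3998.4 × 1.9882 ≈ 7950 m/s.

Δv ≈ 7950 m/s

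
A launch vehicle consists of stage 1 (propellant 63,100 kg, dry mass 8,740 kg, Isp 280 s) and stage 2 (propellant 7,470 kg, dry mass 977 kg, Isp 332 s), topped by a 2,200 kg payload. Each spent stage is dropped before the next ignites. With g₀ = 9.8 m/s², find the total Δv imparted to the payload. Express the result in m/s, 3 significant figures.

Ignition mass of stage 1 = 63,100+8,740 + 7,470+977 + 2,200 = 82,487 kg.
Stage 1: m₀ = 82,487 kg, m_f = 82,487 − 63,100 = 19,387 kg; Δv = 280×9.8×ln(4.255) = 2744.0×1.4480 ≈ 3973 m/s.
Stage 2: m₀ = 10,647 kg, m_f = 10,647 − 7,470 = 3,177 kg; Δv = 332×9.8×ln(3.351) = 3253.6×1.2093 ≈ 3935 m/s.
Total Δv = 3973 + 3935 = 7908 m/s.

Δv ≈ 7910 m/s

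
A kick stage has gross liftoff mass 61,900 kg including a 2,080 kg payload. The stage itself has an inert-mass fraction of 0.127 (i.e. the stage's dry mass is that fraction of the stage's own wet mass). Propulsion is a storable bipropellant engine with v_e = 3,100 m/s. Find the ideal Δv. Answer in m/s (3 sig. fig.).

Δv ≈ 5750 m/s

Stage wet mass = m₀ − payload = 61,900 − 2,080 = 59,820 kg.
Stage dry mass = ε × stage wet mass = 0.127 × 59,820 = 7,597.14 kg.
Burnout mass m_f = stage dry + payload = 7,597.14 + 2,080 = 9,677.14 kg.
Using Δv = v_e ln(m₀/m_f): Δv = v_e · ln(61,900/9,677.14) = 3100.0 × ln(6.397) = 3100.0 × 1.8558 ≈ 5753 m/s.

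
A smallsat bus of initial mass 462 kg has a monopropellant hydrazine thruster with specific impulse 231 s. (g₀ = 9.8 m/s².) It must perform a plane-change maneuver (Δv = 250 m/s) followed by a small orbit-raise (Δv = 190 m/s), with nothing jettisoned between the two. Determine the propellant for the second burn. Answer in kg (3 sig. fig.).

v_e = Isp · g₀ = 231 × 9.8 = 2263.8 m/s.
After the first burn: m = 462 × exp(−250/2263.8) = 462 × 0.89545 = 413.698 kg.
After the second burn: m = 413.698 × exp(−190/2263.8) = 413.698 × 0.91950 = 380.395 kg.
Second-burn propellant = 413.698 − 380.395 = 33.303 kg.

propellant for the second burn ≈ 33.3 kg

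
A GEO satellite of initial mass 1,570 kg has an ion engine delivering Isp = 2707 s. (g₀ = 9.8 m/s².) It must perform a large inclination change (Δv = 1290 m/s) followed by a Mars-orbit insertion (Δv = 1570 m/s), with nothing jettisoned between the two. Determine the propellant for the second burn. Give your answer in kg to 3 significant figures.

propellant for the second burn ≈ 85.9 kg

v_e = Isp · g₀ = 2707 × 9.8 = 26528.6 m/s.
After the first burn: m = 1570 × exp(−1290/26528.6) = 1570 × 0.95254 = 1,495.49 kg.
After the second burn: m = 1,495.49 × exp(−1570/26528.6) = 1,495.49 × 0.94254 = 1,409.56 kg.
Second-burn propellant = 1,495.49 − 1,409.56 = 85.93 kg.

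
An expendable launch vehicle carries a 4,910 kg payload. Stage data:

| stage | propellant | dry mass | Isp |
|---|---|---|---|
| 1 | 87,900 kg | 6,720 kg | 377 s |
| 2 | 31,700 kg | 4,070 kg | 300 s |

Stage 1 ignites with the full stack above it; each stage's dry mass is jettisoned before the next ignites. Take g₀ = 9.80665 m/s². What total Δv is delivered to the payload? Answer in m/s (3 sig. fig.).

Ignition mass of stage 1 = 87,900+6,720 + 31,700+4,070 + 4,910 = 135,300 kg.
Stage 1: m₀ = 135,300 kg, m_f = 135,300 − 87,900 = 47,400 kg; Δv = 377×9.80665×ln(2.854) = 3697.1×1.0489 ≈ 3878 m/s.
Stage 2: m₀ = 40,680 kg, m_f = 40,680 − 31,700 = 8,980 kg; Δv = 300×9.80665×ln(4.53) = 2942.0×1.5107 ≈ 4445 m/s.
Total Δv = 3878 + 4445 = 8323 m/s.

Δv ≈ 8320 m/s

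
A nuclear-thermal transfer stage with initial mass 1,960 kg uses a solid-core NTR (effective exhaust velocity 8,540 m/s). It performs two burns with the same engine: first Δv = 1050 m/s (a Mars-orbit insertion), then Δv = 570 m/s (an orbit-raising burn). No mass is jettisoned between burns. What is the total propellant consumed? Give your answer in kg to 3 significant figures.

After the first burn: m = 1960 × exp(−1050/8540.0) = 1960 × 0.88431 = 1,733.25 kg.
After the second burn: m = 1,733.25 × exp(−570/8540.0) = 1,733.25 × 0.93543 = 1,621.33 kg.
Total propellant = m₀ − m_final = 1960 − 1,621.33 = 338.67 kg.

total propellant consumed ≈ 339 kg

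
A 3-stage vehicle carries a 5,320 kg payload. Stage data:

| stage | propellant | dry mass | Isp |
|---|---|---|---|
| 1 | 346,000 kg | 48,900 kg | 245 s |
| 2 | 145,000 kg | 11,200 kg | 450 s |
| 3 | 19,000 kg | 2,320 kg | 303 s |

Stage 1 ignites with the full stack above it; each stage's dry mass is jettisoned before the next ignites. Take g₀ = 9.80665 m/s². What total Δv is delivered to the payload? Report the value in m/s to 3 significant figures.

Ignition mass of stage 1 = 346,000+48,900 + 145,000+11,200 + 19,000+2,320 + 5,320 = 577,740 kg.
Stage 1: m₀ = 577,740 kg, m_f = 577,740 − 346,000 = 231,740 kg; Δv = 245×9.80665×ln(2.493) = 2402.6×0.9135 ≈ 2195 m/s.
Stage 2: m₀ = 182,840 kg, m_f = 182,840 − 145,000 = 37,840 kg; Δv = 450×9.80665×ln(4.832) = 4413.0×1.5752 ≈ 6952 m/s.
Stage 3: m₀ = 26,640 kg, m_f = 26,640 − 19,000 = 7,640 kg; Δv = 303×9.80665×ln(3.487) = 2971.4×1.2490 ≈ 3711 m/s.
Total Δv = 2195 + 6952 + 3711 = 12858 m/s.

Δv ≈ 12900 m/s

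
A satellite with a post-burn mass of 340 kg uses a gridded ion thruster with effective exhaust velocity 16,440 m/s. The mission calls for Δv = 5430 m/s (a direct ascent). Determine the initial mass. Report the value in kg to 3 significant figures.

initial mass ≈ 473 kg

m₀/m_f = exp(Δv / v_e) = exp(5430 / 16440.0) = exp(0.3303) = 1.3914.
m₀ = m_f × 1.3914 = 340 × 1.3914 = 473.076 kg.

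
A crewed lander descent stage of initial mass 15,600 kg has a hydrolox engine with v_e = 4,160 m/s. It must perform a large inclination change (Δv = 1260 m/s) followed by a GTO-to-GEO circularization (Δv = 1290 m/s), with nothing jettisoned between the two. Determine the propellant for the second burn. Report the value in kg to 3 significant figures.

After the first burn: m = 15600 × exp(−1260/4160.0) = 15600 × 0.73868 = 11,523.4 kg.
After the second burn: m = 11,523.4 × exp(−1290/4160.0) = 11,523.4 × 0.73338 = 8,451.03 kg.
Second-burn propellant = 11,523.4 − 8,451.03 = 3,072.37 kg.

propellant for the second burn ≈ 3070 kg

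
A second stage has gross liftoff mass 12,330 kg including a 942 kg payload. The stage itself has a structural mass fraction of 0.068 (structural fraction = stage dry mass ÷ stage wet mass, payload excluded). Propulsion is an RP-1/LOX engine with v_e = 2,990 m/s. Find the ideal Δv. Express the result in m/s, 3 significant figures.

Δv ≈ 5900 m/s

Stage wet mass = m₀ − payload = 12,330 − 942 = 11,388 kg.
Stage dry mass = ε × stage wet mass = 0.068 × 11,388 = 774.384 kg.
Burnout mass m_f = stage dry + payload = 774.384 + 942 = 1,716.384 kg.
Δv = v_e · ln(12,330/1,716.384) = 2990.0 × ln(7.184) = 2990.0 × 1.9718 ≈ 5896 m/s.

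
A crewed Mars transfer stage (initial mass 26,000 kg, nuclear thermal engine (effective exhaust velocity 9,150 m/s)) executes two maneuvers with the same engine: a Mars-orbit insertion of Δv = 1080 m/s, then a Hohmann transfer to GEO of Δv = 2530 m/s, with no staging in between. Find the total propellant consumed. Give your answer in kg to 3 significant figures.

total propellant consumed ≈ 8480 kg

After the first burn: m = 26000 × exp(−1080/9150.0) = 26000 × 0.88867 = 23,105.4 kg.
After the second burn: m = 23,105.4 × exp(−2530/9150.0) = 23,105.4 × 0.75843 = 17,523.8 kg.
Total propellant = m₀ − m_final = 26000 − 17,523.8 = 8,476.2 kg.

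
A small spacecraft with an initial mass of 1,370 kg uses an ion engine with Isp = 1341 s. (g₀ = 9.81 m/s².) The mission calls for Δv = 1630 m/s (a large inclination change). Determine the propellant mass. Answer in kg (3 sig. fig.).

propellant mass ≈ 160 kg

v_e = Isp · g₀ = 1341 × 9.81 = 13155.2 m/s.
Using Δv = v_e ln(m₀/m_f): m₀/m_f = exp(Δv / v_e) = exp(1630 / 13155.2) = exp(0.1239) = 1.1319.
m_f = 1,370 / 1.1319 = 1,210.35 kg, so propellant = m₀ − m_f = 1,370 − 1,210.35 = 159.65 kg.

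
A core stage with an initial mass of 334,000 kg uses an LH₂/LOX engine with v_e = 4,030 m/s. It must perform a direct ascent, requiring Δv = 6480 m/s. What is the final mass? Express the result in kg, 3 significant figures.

Using Δv = v_e ln(m₀/m_f): m₀/m_f = exp(Δv / v_e) = exp(6480 / 4030.0) = exp(1.6079) = 4.9925.
m_f = m₀ / 4.9925 = 334,000 / 4.9925 = 66,900.4 kg.

final mass ≈ 66900 kg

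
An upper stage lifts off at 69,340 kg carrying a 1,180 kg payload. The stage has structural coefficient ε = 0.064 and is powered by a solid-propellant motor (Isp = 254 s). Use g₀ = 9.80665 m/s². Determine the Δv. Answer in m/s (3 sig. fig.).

Stage wet mass = m₀ − payload = 69,340 − 1,180 = 68,160 kg.
Stage dry mass = ε × stage wet mass = 0.064 × 68,160 = 4,362.24 kg.
Burnout mass m_f = stage dry + payload = 4,362.24 + 1,180 = 5,542.24 kg.
v_e = Isp · g₀ = 254 × 9.80665 = 2490.9 m/s.
Using Δv = v_e ln(m₀/m_f): Δv = v_e · ln(69,340/5,542.24) = 2490.9 × ln(12.51) = 2490.9 × 2.5266 ≈ 6294 m/s.

Δv ≈ 6290 m/s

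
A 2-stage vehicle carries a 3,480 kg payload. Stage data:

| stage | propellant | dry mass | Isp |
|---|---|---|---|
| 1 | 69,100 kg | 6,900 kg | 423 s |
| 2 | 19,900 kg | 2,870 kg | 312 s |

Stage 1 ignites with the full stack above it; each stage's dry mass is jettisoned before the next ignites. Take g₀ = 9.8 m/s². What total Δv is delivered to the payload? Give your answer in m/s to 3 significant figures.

Ignition mass of stage 1 = 69,100+6,900 + 19,900+2,870 + 3,480 = 102,250 kg.
Stage 1: m₀ = 102,250 kg, m_f = 102,250 − 69,100 = 33,150 kg; Δv = 423×9.8×ln(3.084) = 4145.4×1.1264 ≈ 4669 m/s.
Stage 2: m₀ = 26,250 kg, m_f = 26,250 − 19,900 = 6,350 kg; Δv = 312×9.8×ln(4.134) = 3057.6×1.4192 ≈ 4339 m/s.
Total Δv = 4669 + 4339 = 9008 m/s.

Δv ≈ 9010 m/s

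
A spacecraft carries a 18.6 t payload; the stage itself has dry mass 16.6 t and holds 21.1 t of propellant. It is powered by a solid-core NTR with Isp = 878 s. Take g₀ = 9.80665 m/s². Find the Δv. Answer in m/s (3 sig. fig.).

Δv ≈ 4040 m/s

v_e = Isp · g₀ = 878 × 9.80665 = 8610.2 m/s.
m₀ = payload + dry + propellant = 18.6 + 16.6 + 21.1 = 56.3 t.
m_f = payload + dry = 18.6 + 16.6 = 35.2 t.
From the ideal rocket equation, Δv = v_e · ln(m₀/m_f) = 8610.2 × ln(1.599) = 8610.2 × 0.4696 ≈ 4043.8 m/s.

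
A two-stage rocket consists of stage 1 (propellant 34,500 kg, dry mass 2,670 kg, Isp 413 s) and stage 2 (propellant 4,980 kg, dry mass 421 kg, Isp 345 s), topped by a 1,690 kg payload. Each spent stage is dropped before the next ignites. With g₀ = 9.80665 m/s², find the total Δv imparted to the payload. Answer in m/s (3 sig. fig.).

Ignition mass of stage 1 = 34,500+2,670 + 4,980+421 + 1,690 = 44,261 kg.
Stage 1: m₀ = 44,261 kg, m_f = 44,261 − 34,500 = 9,761 kg; Δv = 413×9.80665×ln(4.534) = 4050.1×1.5117 ≈ 6123 m/s.
Stage 2: m₀ = 7,091 kg, m_f = 7,091 − 4,980 = 2,111 kg; Δv = 345×9.80665×ln(3.359) = 3383.3×1.2117 ≈ 4099 m/s.
Total Δv = 6123 + 4099 = 10222 m/s.

Δv ≈ 10200 m/s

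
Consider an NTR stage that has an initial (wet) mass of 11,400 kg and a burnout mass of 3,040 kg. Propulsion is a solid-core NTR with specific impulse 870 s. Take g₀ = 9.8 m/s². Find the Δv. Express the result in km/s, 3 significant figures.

v_e = Isp · g₀ = 870 × 9.8 = 8526.0 m/s.
By the Tsiolkovsky rocket equation, Δv = v_e · ln(m₀/m_f) = 8526.0 × ln(3.75) = 8526.0 × 1.3218 ≈ 11269.3 m/s.

Δv ≈ 11.3 km/s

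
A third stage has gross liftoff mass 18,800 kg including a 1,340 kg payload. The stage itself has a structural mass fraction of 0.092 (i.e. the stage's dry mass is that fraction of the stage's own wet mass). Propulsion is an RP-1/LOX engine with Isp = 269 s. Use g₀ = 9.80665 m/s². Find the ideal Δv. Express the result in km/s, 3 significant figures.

Stage wet mass = m₀ − payload = 18,800 − 1,340 = 17,460 kg.
Stage dry mass = ε × stage wet mass = 0.092 × 17,460 = 1,606.32 kg.
Burnout mass m_f = stage dry + payload = 1,606.32 + 1,340 = 2,946.32 kg.
v_e = Isp · g₀ = 269 × 9.80665 = 2638.0 m/s.
Using Δv = v_e ln(m₀/m_f): Δv = v_e · ln(18,800/2,946.32) = 2638.0 × ln(6.381) = 2638.0 × 1.8533 ≈ 4889 m/s.

Δv ≈ 4.89 km/s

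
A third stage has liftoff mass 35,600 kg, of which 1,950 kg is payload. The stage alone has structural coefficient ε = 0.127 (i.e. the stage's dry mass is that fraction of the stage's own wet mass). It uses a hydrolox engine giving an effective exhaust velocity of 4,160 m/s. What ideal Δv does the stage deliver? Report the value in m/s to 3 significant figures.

Δv ≈ 7260 m/s

Stage wet mass = m₀ − payload = 35,600 − 1,950 = 33,650 kg.
Stage dry mass = ε × stage wet mass = 0.127 × 33,650 = 4,273.55 kg.
Burnout mass m_f = stage dry + payload = 4,273.55 + 1,950 = 6,223.55 kg.
Δv = v_e · ln(35,600/6,223.55) = 4160.0 × ln(5.72) = 4160.0 × 1.7440 ≈ 7255 m/s.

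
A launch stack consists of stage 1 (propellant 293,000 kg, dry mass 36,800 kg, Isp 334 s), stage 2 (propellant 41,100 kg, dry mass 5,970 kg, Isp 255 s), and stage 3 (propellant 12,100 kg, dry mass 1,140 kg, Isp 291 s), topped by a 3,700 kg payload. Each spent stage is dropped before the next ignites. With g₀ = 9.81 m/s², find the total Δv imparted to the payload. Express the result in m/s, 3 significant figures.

Ignition mass of stage 1 = 293,000+36,800 + 41,100+5,970 + 12,100+1,140 + 3,700 = 393,810 kg.
Stage 1: m₀ = 393,810 kg, m_f = 393,810 − 293,000 = 100,810 kg; Δv = 334×9.81×ln(3.906) = 3276.5×1.3626 ≈ 4465 m/s.
Stage 2: m₀ = 64,010 kg, m_f = 64,010 − 41,100 = 22,910 kg; Δv = 255×9.81×ln(2.794) = 2501.6×1.0275 ≈ 2570 m/s.
Stage 3: m₀ = 16,940 kg, m_f = 16,940 − 12,100 = 4,840 kg; Δv = 291×9.81×ln(3.5) = 2854.7×1.2528 ≈ 3576 m/s.
Total Δv = 4465 + 2570 + 3576 = 10611 m/s.

Δv ≈ 10600 m/s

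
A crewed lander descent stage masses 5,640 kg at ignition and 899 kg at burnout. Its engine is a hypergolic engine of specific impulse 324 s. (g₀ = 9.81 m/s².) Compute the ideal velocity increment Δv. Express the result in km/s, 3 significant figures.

v_e = Isp · g₀ = 324 × 9.81 = 3178.4 m/s.
Δv = v_e · ln(m₀/m_f) = 3178.4 × ln(6.274) = 3178.4 × 1.8364 ≈ 5836.7 m/s.

Δv ≈ 5.84 km/s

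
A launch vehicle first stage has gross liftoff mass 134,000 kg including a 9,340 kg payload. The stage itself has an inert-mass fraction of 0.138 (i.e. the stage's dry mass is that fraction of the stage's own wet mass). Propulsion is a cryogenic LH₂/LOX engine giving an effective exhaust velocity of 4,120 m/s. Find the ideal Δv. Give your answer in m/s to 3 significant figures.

Δv ≈ 6670 m/s

Stage wet mass = m₀ − payload = 134,000 − 9,340 = 124,660 kg.
Stage dry mass = ε × stage wet mass = 0.138 × 124,660 = 17,203.1 kg.
Burnout mass m_f = stage dry + payload = 17,203.1 + 9,340 = 26,543.1 kg.
Rocket equation: Δv = v_e · ln(134,000/26,543.1) = 4120.0 × ln(5.048) = 4120.0 × 1.6191 ≈ 6671 m/s.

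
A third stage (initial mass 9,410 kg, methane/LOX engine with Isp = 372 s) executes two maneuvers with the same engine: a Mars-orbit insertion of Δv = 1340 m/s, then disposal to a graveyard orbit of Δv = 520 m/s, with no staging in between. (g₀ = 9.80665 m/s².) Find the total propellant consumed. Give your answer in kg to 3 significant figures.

total propellant consumed ≈ 3760 kg

v_e = Isp · g₀ = 372 × 9.80665 = 3648.1 m/s.
After the first burn: m = 9410 × exp(−1340/3648.1) = 9410 × 0.69259 = 6,517.27 kg.
After the second burn: m = 6,517.27 × exp(−520/3648.1) = 6,517.27 × 0.86715 = 5,651.45 kg.
Total propellant = m₀ − m_final = 9410 − 5,651.45 = 3,758.55 kg.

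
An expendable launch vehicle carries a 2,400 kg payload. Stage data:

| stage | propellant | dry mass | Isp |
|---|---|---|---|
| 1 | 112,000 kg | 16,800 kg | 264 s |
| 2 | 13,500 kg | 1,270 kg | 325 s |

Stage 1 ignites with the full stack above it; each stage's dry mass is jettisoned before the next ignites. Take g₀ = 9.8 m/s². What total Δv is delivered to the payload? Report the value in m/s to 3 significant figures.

Ignition mass of stage 1 = 112,000+16,800 + 13,500+1,270 + 2,400 = 145,970 kg.
Stage 1: m₀ = 145,970 kg, m_f = 145,970 − 112,000 = 33,970 kg; Δv = 264×9.8×ln(4.297) = 2587.2×1.4579 ≈ 3772 m/s.
Stage 2: m₀ = 17,170 kg, m_f = 17,170 − 13,500 = 3,670 kg; Δv = 325×9.8×ln(4.678) = 3185.0×1.5430 ≈ 4914 m/s.
Total Δv = 3772 + 4914 = 8686 m/s.

Δv ≈ 8690 m/s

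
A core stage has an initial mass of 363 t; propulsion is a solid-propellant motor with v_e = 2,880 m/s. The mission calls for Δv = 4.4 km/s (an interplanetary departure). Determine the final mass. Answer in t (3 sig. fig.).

m₀/m_f = exp(Δv / v_e) = exp(4400 / 2880.0) = exp(1.5278) = 4.6079.
m_f = m₀ / 4.6079 = 363 / 4.6079 = 78.7778 t.

final mass ≈ 78.8 t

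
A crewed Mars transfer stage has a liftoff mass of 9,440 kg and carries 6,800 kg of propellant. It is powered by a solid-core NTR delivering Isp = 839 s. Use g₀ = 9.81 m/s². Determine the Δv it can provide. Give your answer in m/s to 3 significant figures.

Δv ≈ 10500 m/s

v_e = Isp · g₀ = 839 × 9.81 = 8230.6 m/s.
m_f = m₀ − m_prop = 9,440 − 6,800 = 2,640 kg.
By the Tsiolkovsky rocket equation, Δv = v_e · ln(m₀/m_f) = 8230.6 × ln(3.576) = 8230.6 × 1.2742 ≈ 10487.2 m/s.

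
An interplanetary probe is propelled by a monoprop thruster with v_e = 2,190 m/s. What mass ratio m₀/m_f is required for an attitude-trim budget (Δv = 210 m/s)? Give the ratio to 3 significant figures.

m₀/m_f = exp(Δv / v_e) = exp(210 / 2190.0) = exp(0.0959) = 1.1006.

mass ratio ≈ 1.10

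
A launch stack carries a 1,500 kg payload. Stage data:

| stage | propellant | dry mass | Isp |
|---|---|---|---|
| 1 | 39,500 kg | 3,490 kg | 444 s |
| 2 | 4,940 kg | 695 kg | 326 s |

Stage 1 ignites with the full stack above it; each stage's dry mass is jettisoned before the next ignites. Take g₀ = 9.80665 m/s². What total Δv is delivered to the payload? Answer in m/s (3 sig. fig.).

Ignition mass of stage 1 = 39,500+3,490 + 4,940+695 + 1,500 = 50,125 kg.
Stage 1: m₀ = 50,125 kg, m_f = 50,125 − 39,500 = 10,625 kg; Δv = 444×9.80665×ln(4.718) = 4354.2×1.5513 ≈ 6755 m/s.
Stage 2: m₀ = 7,135 kg, m_f = 7,135 − 4,940 = 2,195 kg; Δv = 326×9.80665×ln(3.251) = 3197.0×1.1788 ≈ 3769 m/s.
Total Δv = 6755 + 3769 = 10524 m/s.

Δv ≈ 10500 m/s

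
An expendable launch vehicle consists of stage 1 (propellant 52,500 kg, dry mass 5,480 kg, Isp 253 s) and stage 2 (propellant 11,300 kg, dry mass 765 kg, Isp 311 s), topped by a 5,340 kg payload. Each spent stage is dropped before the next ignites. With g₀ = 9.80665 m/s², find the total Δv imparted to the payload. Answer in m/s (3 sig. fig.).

Ignition mass of stage 1 = 52,500+5,480 + 11,300+765 + 5,340 = 75,385 kg.
Stage 1: m₀ = 75,385 kg, m_f = 75,385 − 52,500 = 22,885 kg; Δv = 253×9.80665×ln(3.294) = 2481.1×1.1921 ≈ 2958 m/s.
Stage 2: m₀ = 17,405 kg, m_f = 17,405 − 11,300 = 6,105 kg; Δv = 311×9.80665×ln(2.851) = 3049.9×1.0476 ≈ 3195 m/s.
Total Δv = 2958 + 3195 = 6153 m/s.

Δv ≈ 6150 m/s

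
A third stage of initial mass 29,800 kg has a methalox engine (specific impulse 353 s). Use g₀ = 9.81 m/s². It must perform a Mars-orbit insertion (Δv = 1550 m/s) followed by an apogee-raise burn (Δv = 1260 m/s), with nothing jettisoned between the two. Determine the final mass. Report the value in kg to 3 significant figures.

final mass ≈ 13200 kg

v_e = Isp · g₀ = 353 × 9.81 = 3462.9 m/s.
After the first burn: m = 29800 × exp(−1550/3462.9) = 29800 × 0.63916 = 19,047 kg.
After the second burn: m = 19,047 × exp(−1260/3462.9) = 19,047 × 0.69499 = 13,237.5 kg.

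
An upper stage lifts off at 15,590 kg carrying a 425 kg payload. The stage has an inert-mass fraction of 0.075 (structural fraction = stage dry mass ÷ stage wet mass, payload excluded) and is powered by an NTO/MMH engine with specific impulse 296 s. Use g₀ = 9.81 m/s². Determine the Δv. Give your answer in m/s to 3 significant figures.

Δv ≈ 6680 m/s

Stage wet mass = m₀ − payload = 15,590 − 425 = 15,165 kg.
Stage dry mass = ε × stage wet mass = 0.075 × 15,165 = 1,137.38 kg.
Burnout mass m_f = stage dry + payload = 1,137.38 + 425 = 1,562.38 kg.
v_e = Isp · g₀ = 296 × 9.81 = 2903.8 m/s.
Δv = v_e · ln(15,590/1,562.38) = 2903.8 × ln(9.978) = 2903.8 × 2.3004 ≈ 6680 m/s.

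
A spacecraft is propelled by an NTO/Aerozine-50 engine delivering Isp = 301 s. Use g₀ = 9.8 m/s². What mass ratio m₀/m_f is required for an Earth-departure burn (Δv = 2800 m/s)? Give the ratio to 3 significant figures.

v_e = Isp · g₀ = 301 × 9.8 = 2949.8 m/s.
By the Tsiolkovsky rocket equation, m₀/m_f = exp(Δv / v_e) = exp(2800 / 2949.8) = exp(0.9492) = 2.5837.

mass ratio ≈ 2.58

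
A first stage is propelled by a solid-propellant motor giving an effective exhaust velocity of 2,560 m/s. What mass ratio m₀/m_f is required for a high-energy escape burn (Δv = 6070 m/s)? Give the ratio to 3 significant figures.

mass ratio ≈ 10.7

m₀/m_f = exp(Δv / v_e) = exp(6070 / 2560.0) = exp(2.3711) = 10.7091.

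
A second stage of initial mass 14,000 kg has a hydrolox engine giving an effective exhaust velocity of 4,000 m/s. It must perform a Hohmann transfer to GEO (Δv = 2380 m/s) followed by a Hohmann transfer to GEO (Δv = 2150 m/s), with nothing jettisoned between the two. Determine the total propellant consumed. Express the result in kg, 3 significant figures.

total propellant consumed ≈ 9490 kg

After the first burn: m = 14000 × exp(−2380/4000.0) = 14000 × 0.55156 = 7,721.84 kg.
After the second burn: m = 7,721.84 × exp(−2150/4000.0) = 7,721.84 × 0.58421 = 4,511.18 kg.
Total propellant = m₀ − m_final = 14000 − 4,511.18 = 9,488.82 kg.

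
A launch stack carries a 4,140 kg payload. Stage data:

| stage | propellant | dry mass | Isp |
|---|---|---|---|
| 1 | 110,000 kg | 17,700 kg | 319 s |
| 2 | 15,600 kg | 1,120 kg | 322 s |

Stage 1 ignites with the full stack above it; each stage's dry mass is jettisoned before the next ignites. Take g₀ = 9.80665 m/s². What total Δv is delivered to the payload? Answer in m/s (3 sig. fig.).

Δv ≈ 8570 m/s

Ignition mass of stage 1 = 110,000+17,700 + 15,600+1,120 + 4,140 = 148,560 kg.
Stage 1: m₀ = 148,560 kg, m_f = 148,560 − 110,000 = 38,560 kg; Δv = 319×9.80665×ln(3.853) = 3128.3×1.3488 ≈ 4219 m/s.
Stage 2: m₀ = 20,860 kg, m_f = 20,860 − 15,600 = 5,260 kg; Δv = 322×9.80665×ln(3.966) = 3157.7×1.3777 ≈ 4350 m/s.
Total Δv = 4219 + 4350 = 8569 m/s.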